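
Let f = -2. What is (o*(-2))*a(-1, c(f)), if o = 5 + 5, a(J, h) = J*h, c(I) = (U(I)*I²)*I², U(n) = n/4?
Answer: -160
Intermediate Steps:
U(n) = n/4 (U(n) = n*(¼) = n/4)
c(I) = I⁵/4 (c(I) = ((I/4)*I²)*I² = (I³/4)*I² = I⁵/4)
o = 10
(o*(-2))*a(-1, c(f)) = (10*(-2))*(-(-2)⁵/4) = -(-20)*(¼)*(-32) = -(-20)*(-8) = -20*8 = -160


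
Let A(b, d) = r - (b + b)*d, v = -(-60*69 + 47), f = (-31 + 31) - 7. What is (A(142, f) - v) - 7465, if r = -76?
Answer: -9646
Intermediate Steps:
f = -7 (f = 0 - 7 = -7)
v = 4093 (v = -(-4140 + 47) = -1*(-4093) = 4093)
A(b, d) = -76 - 2*b*d (A(b, d) = -76 - (b + b)*d = -76 - 2*b*d)
(A(142, f) - v) - 7465 = ((-76 - 2*142*(-7)) - 1*4093) - 7465 = ((-76 + 1988) - 4093) - 7465 = (1912 - 4093) - 7465 = -2181 - 7465 = -9646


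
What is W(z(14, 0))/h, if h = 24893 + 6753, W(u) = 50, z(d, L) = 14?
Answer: 25/15823 ≈ 0.0015800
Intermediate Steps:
h = 31646
W(z(14, 0))/h = 50/31646 = 50*(1/31646) = 25/15823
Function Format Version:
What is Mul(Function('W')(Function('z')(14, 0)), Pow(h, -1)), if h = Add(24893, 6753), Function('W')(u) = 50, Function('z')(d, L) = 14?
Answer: Rational(25, 15823) ≈ 0.0015800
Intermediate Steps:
h = 31646
Mul(Function('W')(Function('z')(14, 0)), Pow(h, -1)) = Mul(50, Pow(31646, -1)) = Mul(50, Rational(1, 31646)) = Rational(25, 15823)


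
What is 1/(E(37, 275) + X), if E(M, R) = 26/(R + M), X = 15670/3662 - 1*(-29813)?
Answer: 21972/655147087 ≈ 3.3538e-5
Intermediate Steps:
X = 54595438/1831 (X = 15670*(1/3662) + 29813 = 7835/1831 + 29813 = 54595438/1831 ≈ 29817.)
E(M, R) = 26/(M + R)
1/(E(37, 275) + X) = 1/(26/(37 + 275) + 54595438/1831) = 1/(26/312 + 54595438/1831) = 1/(26*(1/312) + 54595438/1831) = 1/(1/12 + 54595438/1831) = 1/(655147087/21972) = 21972/655147087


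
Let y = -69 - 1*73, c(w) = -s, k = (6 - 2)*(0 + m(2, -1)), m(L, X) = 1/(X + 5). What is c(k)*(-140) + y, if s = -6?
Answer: -982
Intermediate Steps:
m(L, X) = 1/(5 + X)
k = 1 (k = (6 - 2)*(0 + 1/(5 - 1)) = 4*(0 + 1/4) = 4*(0 + ¼) = 4*(¼) = 1)
c(w) = 6 (c(w) = -1*(-6) = 6)
y = -142 (y = -69 - 73 = -142)
c(k)*(-140) + y = 6*(-140) - 142 = -840 - 142 = -982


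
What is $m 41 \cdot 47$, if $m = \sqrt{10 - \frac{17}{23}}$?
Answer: $\frac{1927 \sqrt{4899}}{23} \approx 5864.2$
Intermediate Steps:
$m = \frac{\sqrt{4899}}{23}$ ($m = \sqrt{10 - \frac{17}{23}} = \sqrt{\frac{213}{23}} = \frac{\sqrt{4899}}{23} \approx 3.0432$)
$m 41 \cdot 47 = \frac{\sqrt{4899}}{23} \cdot 41 \cdot 47 = \frac{41 \sqrt{4899}}{23} \cdot 47 = \frac{1927 \sqrt{4899}}{23}$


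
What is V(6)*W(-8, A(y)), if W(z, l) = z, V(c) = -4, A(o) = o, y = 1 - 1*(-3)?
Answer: 32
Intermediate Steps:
y = 4 (y = 1 + 3 = 4)
V(6)*W(-8, A(y)) = -4*(-8) = 32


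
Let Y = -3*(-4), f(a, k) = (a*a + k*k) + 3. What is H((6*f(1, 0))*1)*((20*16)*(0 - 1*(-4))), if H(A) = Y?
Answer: 15360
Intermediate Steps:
f(a, k) = 3 + a**2 + k**2 (f(a, k) = (a**2 + k**2) + 3 = 3 + a**2 + k**2)
Y = 12
H(A) = 12
H((6*f(1, 0))*1)*((20*16)*(0 - 1*(-4))) = 12*((20*16)*(0 - 1*(-4))) = 12*(320*(0 + 4)) = 12*(320*4) = 12*1280 = 15360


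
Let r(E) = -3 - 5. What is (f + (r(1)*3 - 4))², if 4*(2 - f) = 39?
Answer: 20449/16 ≈ 1278.1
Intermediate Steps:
f = -31/4 (f = 2 - ¼*39 = 2 - 39/4 = -31/4 ≈ -7.7500)
r(E) = -8
(f + (r(1)*3 - 4))² = (-31/4 + (-8*3 - 4))² = (-31/4 + (-24 - 4))² = (-31/4 - 28)² = (-143/4)² = 20449/16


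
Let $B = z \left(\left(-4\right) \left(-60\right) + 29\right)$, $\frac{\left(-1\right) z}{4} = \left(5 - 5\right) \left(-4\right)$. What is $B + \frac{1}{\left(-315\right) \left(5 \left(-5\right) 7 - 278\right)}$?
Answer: $\frac{1}{142695} \approx 7.008 \cdot 10^{-6}$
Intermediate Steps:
$z = 0$ ($z = - 4 \left(5 - 5\right) \left(-4\right) = - 4 \cdot 0 \left(-4\right) = \left(-4\right) 0 = 0$)
$B = 0$ ($B = 0 \left(\left(-4\right) \left(-60\right) + 29\right) = 0 \left(240 + 29\right) = 0 \cdot 269 = 0$)
$B + \frac{1}{\left(-315\right) \left(5 \left(-5\right) 7 - 278\right)} = 0 + \frac{1}{\left(-315\right) \left(5 \left(-5\right) 7 - 278\right)} = 0 + \frac{1}{\left(-315\right) \left(\left(-25\right) 7 - 278\right)} = 0 + \frac{1}{\left(-315\right) \left(-175 - 278\right)} = 0 + \frac{1}{\left(-315\right) \left(-453\right)} = 0 + \frac{1}{142695} = \frac{1}{142695}$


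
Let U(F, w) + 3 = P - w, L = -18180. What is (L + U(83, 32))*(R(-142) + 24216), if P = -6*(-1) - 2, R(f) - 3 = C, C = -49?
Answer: -440159870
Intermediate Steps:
R(f) = -46 (R(f) = 3 - 49 = -46)
P = 4 (P = 6 - 2 = 4)
U(F, w) = 1 - w (U(F, w) = -3 + (4 - w) = 1 - w)
(L + U(83, 32))*(R(-142) + 24216) = (-18180 + (1 - 1*32))*(-46 + 24216) = (-18180 + (1 - 32))*24170 = (-18180 - 31)*24170 = -18211*24170 = -440159870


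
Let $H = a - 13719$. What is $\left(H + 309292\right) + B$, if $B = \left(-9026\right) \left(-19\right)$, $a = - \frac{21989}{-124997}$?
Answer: $\frac{58381995788}{124997} \approx 4.6707 \cdot 10^{5}$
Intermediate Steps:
$a = \frac{21989}{124997}$ ($a = \left(-21989\right) \left(- \frac{1}{124997}\right) = \frac{21989}{124997} \approx 0.17592$)
$B = 171494$
$H = - \frac{1714811854}{124997}$ ($H = \frac{21989}{124997} - 13719 = - \frac{1714811854}{124997} \approx -13719.0$)
$\left(H + 309292\right) + B = \left(- \frac{1714811854}{124997} + 309292\right) + 171494 = \frac{36945760270}{124997} + 171494 = \frac{58381995788}{124997}$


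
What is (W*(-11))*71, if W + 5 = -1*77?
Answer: 64042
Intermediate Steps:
W = -82 (W = -5 - 1*77 = -5 - 77 = -82)
(W*(-11))*71 = -82*(-11)*71 = 902*71 = 64042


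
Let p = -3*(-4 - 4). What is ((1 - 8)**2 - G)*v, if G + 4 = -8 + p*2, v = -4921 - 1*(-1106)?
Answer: -49595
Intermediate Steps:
p = 24 (p = -3*(-8) = 24)
v = -3815 (v = -4921 + 1106 = -3815)
G = 36 (G = -4 + (-8 + 24*2) = -4 + (-8 + 48) = -4 + 40 = 36)
((1 - 8)**2 - G)*v = ((1 - 8)**2 - 1*36)*(-3815) = ((-7)**2 - 36)*(-3815) = (49 - 36)*(-3815) = 13*(-3815) = -49595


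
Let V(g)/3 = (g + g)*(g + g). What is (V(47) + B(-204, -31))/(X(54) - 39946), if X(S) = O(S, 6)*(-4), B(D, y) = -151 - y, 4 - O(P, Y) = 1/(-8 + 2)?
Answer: -19791/29972 ≈ -0.66032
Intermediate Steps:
O(P, Y) = 25/6 (O(P, Y) = 4 - 1/(-8 + 2) = 4 - 1/(-6) = 4 - 1*(-⅙) = 4 + ⅙ = 25/6)
V(g) = 12*g² (V(g) = 3*((g + g)*(g + g)) = 3*((2*g)*(2*g)) = 3*(4*g²) = 12*g²)
X(S) = -50/3 (X(S) = (25/6)*(-4) = -50/3)
(V(47) + B(-204, -31))/(X(54) - 39946) = (12*47² + (-151 - 1*(-31)))/(-50/3 - 39946) = (12*2209 + (-151 + 31))/(-119888/3) = (26508 - 120)*(-3/119888) = 26388*(-3/119888) = -19791/29972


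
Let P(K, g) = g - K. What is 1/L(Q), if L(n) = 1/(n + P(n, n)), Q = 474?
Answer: 474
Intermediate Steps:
L(n) = 1/n (L(n) = 1/(n + (n - n)) = 1/(n + 0) = 1/n)
1/L(Q) = 1/(1/474) = 474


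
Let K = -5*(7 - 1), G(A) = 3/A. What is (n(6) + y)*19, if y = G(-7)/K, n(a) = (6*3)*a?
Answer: 143659/70 ≈ 2052.3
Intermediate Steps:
K = -30 (K = -5*6 = -30)
n(a) = 18*a
y = 1/70 (y = (3/(-7))/(-30) = (3*(-⅐))*(-1/30) = -3/7*(-1/30) = 1/70 ≈ 0.014286)
(n(6) + y)*19 = (18*6 + 1/70)*19 = (108 + 1/70)*19 = (7561/70)*19 = 143659/70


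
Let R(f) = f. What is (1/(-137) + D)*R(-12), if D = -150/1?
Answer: 246612/137 ≈ 1800.1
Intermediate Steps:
D = -150 (D = -150*1 = -150)
(1/(-137) + D)*R(-12) = (1/(-137) - 150)*(-12) = (-1/137 - 150)*(-12) = -20551/137*(-12) = 246612/137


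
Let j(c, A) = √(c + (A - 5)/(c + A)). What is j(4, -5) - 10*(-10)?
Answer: 100 + √14 ≈ 103.74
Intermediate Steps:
j(c, A) = √(c + (-5 + A)/(A + c))
j(4, -5) - 10*(-10) = √((-5 - 5 + 4*(-5 + 4))/(-5 + 4)) - 10*(-10) = √((-5 - 5 + 4*(-1))/(-1)) + 100 = √(-(-5 - 5 - 4)) + 100 = √(-1*(-14)) + 100 = √14 + 100 = 100 + √14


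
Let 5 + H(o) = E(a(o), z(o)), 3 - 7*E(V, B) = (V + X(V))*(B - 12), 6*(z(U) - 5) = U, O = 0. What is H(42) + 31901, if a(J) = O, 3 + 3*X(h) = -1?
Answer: 223275/7 ≈ 31896.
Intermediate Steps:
X(h) = -4/3 (X(h) = -1 + (⅓)*(-1) = -1 - ⅓ = -4/3)
a(J) = 0
z(U) = 5 + U/6
E(V, B) = 3/7 - (-12 + B)*(-4/3 + V)/7 (E(V, B) = 3/7 - (V - 4/3)*(B - 12)/7 = 3/7 - (-4/3 + V)*(-12 + B)/7 = 3/7 - (-12 + B)*(-4/3 + V)/7)
H(o) = -124/21 + 2*o/63 (H(o) = -5 + (-13/7 + 4*(5 + o/6)/21 + (12/7)*0 - ⅐*(5 + o/6)*0) = -5 + (-13/7 + (20/21 + 2*o/63) + 0 + 0) = -5 + (-19/21 + 2*o/63) = -124/21 + 2*o/63)
H(42) + 31901 = (-124/21 + (2/63)*42) + 31901 = (-124/21 + 4/3) + 31901 = -32/7 + 31901 = 223275/7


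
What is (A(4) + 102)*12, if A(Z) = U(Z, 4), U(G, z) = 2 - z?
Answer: 1200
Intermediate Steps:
A(Z) = -2 (A(Z) = 2 - 1*4 = 2 - 4 = -2)
(A(4) + 102)*12 = (-2 + 102)*12 = 100*12 = 1200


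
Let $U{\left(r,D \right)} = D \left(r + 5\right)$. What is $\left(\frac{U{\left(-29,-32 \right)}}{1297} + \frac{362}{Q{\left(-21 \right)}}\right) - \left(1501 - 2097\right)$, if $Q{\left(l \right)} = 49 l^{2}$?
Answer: $\frac{16721081534}{28026873} \approx 596.61$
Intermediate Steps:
$U{\left(r,D \right)} = D \left(5 + r\right)$
$\left(\frac{U{\left(-29,-32 \right)}}{1297} + \frac{362}{Q{\left(-21 \right)}}\right) - \left(1501 - 2097\right) = \left(\frac{\left(-32\right) \left(5 - 29\right)}{1297} + \frac{362}{49 \left(-21\right)^{2}}\right) - \left(1501 - 2097\right) = \left(\left(-32\right) \left(-24\right) \frac{1}{1297} + \frac{362}{49 \cdot 441}\right) - \left(1501 - 2097\right) = \left(768 \cdot \frac{1}{1297} + \frac{362}{21609}\right) - -596 = \left(\frac{768}{1297} + 362 \cdot \frac{1}{21609}\right) + 596 = \left(\frac{768}{1297} + \frac{362}{21609}\right) + 596 = \frac{17065226}{28026873} + 596 = \frac{16721081534}{28026873}$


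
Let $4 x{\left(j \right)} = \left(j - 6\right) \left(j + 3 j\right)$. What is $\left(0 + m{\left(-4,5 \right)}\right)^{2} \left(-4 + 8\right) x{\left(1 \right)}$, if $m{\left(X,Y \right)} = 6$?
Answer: $-720$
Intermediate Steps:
$x{\left(j \right)} = j \left(-6 + j\right)$ ($x{\left(j \right)} = \frac{\left(j - 6\right) \left(j + 3 j\right)}{4} = \frac{\left(-6 + j\right) 4 j}{4} = \frac{4 j \left(-6 + j\right)}{4} = j \left(-6 + j\right)$)
$\left(0 + m{\left(-4,5 \right)}\right)^{2} \left(-4 + 8\right) x{\left(1 \right)} = \left(0 + 6\right)^{2} \left(-4 + 8\right) 1 \left(-6 + 1\right) = 6^{2} \cdot 4 \cdot 1 \left(-5\right) = 36 \cdot 4 \left(-5\right) = 144 \left(-5\right) = -720$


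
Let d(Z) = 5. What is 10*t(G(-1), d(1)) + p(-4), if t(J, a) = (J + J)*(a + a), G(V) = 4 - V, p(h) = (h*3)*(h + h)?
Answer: 1096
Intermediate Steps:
p(h) = 6*h² (p(h) = (3*h)*(2*h) = 6*h²)
t(J, a) = 4*J*a (t(J, a) = (2*J)*(2*a) = 4*J*a)
10*t(G(-1), d(1)) + p(-4) = 10*(4*(4 - 1*(-1))*5) + 6*(-4)² = 10*(4*(4 + 1)*5) + 6*16 = 10*(4*5*5) + 96 = 10*100 + 96 = 1000 + 96 = 1096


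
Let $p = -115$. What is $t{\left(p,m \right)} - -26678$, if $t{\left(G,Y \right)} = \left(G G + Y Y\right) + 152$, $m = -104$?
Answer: $50871$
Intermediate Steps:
$t{\left(G,Y \right)} = 152 + G^{2} + Y^{2}$ ($t{\left(G,Y \right)} = \left(G^{2} + Y^{2}\right) + 152 = 152 + G^{2} + Y^{2}$)
$t{\left(p,m \right)} - -26678 = \left(152 + \left(-115\right)^{2} + \left(-104\right)^{2}\right) - -26678 = \left(152 + 13225 + 10816\right) + 26678 = 24193 + 26678 = 50871$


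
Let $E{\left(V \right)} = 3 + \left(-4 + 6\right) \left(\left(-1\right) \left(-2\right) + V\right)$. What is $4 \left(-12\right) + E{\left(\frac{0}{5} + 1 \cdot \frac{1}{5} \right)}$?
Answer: $- \frac{203}{5} \approx -40.6$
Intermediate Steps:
$E{\left(V \right)} = 7 + 2 V$ ($E{\left(V \right)} = 3 + 2 \left(2 + V\right) = 3 + \left(4 + 2 V\right) = 7 + 2 V$)
$4 \left(-12\right) + E{\left(\frac{0}{5} + 1 \cdot \frac{1}{5} \right)} = 4 \left(-12\right) + \left(7 + 2 \left(\frac{0}{5} + 1 \cdot \frac{1}{5}\right)\right) = -48 + \left(7 + 2 \left(0 \cdot \frac{1}{5} + 1 \cdot \frac{1}{5}\right)\right) = -48 + \left(7 + 2 \left(0 + \frac{1}{5}\right)\right) = -48 + \left(7 + 2 \cdot \frac{1}{5}\right) = -48 + \left(7 + \frac{2}{5}\right) = -48 + \frac{37}{5} = - \frac{203}{5}$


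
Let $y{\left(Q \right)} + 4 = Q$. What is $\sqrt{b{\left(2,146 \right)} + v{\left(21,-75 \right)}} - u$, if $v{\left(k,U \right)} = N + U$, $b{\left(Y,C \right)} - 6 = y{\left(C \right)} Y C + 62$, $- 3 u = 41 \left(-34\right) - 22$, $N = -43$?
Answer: $-472 + \sqrt{41414} \approx -268.5$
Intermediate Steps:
$u = 472$ ($u = - \frac{41 \left(-34\right) - 22}{3} = - \frac{-1394 - 22}{3} = \left(- \frac{1}{3}\right) \left(-1416\right) = 472$)
$y{\left(Q \right)} = -4 + Q$
$b{\left(Y,C \right)} = 68 + C Y \left(-4 + C\right)$ ($b{\left(Y,C \right)} = 6 + \left(\left(-4 + C\right) Y C + 62\right) = 6 + \left(Y \left(-4 + C\right) C + 62\right) = 6 + \left(C Y \left(-4 + C\right) + 62\right) = 6 + \left(62 + C Y \left(-4 + C\right)\right) = 68 + C Y \left(-4 + C\right)$)
$v{\left(k,U \right)} = -43 + U$
$\sqrt{b{\left(2,146 \right)} + v{\left(21,-75 \right)}} - u = \sqrt{\left(68 + 146 \cdot 2 \left(-4 + 146\right)\right) - 118} - 472 = \sqrt{\left(68 + 146 \cdot 2 \cdot 142\right) - 118} - 472 = \sqrt{\left(68 + 41464\right) - 118} - 472 = \sqrt{41532 - 118} - 472 = \sqrt{41414} - 472 = -472 + \sqrt{41414}$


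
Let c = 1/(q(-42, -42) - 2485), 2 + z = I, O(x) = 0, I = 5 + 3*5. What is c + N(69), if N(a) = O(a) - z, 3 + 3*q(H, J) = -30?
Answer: -44929/2496 ≈ -18.000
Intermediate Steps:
I = 20 (I = 5 + 15 = 20)
z = 18 (z = -2 + 20 = 18)
q(H, J) = -11 (q(H, J) = -1 + (1/3)*(-30) = -1 - 10 = -11)
N(a) = -18 (N(a) = 0 - 1*18 = 0 - 18 = -18)
c = -1/2496 (c = 1/(-11 - 2485) = 1/(-2496) = -1/2496 ≈ -0.00040064)
c + N(69) = -1/2496 - 18 = -44929/2496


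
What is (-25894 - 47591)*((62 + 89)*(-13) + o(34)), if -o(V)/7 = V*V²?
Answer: 20362032135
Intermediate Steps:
o(V) = -7*V³ (o(V) = -7*V*V² = -7*V³)
(-25894 - 47591)*((62 + 89)*(-13) + o(34)) = (-25894 - 47591)*((62 + 89)*(-13) - 7*34³) = -73485*(151*(-13) - 7*39304) = -73485*(-1963 - 275128) = -73485*(-277091) = 20362032135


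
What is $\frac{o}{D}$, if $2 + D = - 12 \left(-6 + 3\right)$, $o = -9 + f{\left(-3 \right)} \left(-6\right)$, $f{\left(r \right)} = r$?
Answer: $\frac{9}{34} \approx 0.26471$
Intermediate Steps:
$o = 9$ ($o = -9 - -18 = -9 + 18 = 9$)
$D = 34$ ($D = -2 - 12 \left(-6 + 3\right) = -2 - -36 = -2 + 36 = 34$)
$\frac{o}{D} = \frac{9}{34}$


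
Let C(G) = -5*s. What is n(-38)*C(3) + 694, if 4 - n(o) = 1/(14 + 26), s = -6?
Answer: 3253/4 ≈ 813.25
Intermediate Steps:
C(G) = 30 (C(G) = -5*(-6) = 30)
n(o) = 159/40 (n(o) = 4 - 1/(14 + 26) = 4 - 1/40 = 159/40)
n(-38)*C(3) + 694 = (159/40)*30 + 694 = 477/4 + 694 = 3253/4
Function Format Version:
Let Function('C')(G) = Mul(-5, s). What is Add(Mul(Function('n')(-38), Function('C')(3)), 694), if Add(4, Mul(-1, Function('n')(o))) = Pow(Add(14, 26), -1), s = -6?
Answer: Rational(3253, 4) ≈ 813.25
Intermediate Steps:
Function('C')(G) = 30 (Function('C')(G) = Mul(-5, -6) = 30)
Function('n')(o) = Rational(159, 40) (Function('n')(o) = Add(4, Mul(-1, Pow(Add(14, 26), -1))) = Add(4, Mul(-1, Pow(40, -1))) = Add(4, Mul(-1, Rational(1, 40))) = Add(4, Rational(-1, 40)) = Rational(159, 40))
Add(Mul(Function('n')(-38), Function('C')(3)), 694) = Add(Mul(Rational(159, 40), 30), 694) = Add(Rational(477, 4), 694) = Rational(3253, 4)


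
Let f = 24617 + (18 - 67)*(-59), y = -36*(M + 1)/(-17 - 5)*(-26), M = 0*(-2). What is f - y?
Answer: 303056/11 ≈ 27551.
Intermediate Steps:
M = 0
y = -468/11 (y = -36*(0 + 1)/(-17 - 5)*(-26) = -36/(-22)*(-26) = -36*(-1)/22*(-26) = -36*(-1/22)*(-26) = (18/11)*(-26) = -468/11 ≈ -42.545)
f = 27508 (f = 24617 - 49*(-59) = 24617 + 2891 = 27508)
f - y = 27508 - 1*(-468/11) = 27508 + 468/11 = 303056/11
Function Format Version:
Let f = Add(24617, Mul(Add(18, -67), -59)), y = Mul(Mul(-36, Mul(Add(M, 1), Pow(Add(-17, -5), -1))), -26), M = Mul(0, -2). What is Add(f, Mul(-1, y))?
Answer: Rational(303056, 11) ≈ 27551.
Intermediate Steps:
M = 0
y = Rational(-468, 11) (y = Mul(Mul(-36, Mul(Add(0, 1), Pow(Add(-17, -5), -1))), -26) = Mul(Mul(-36, Mul(1, Pow(-22, -1))), -26) = Mul(Mul(-36, Mul(1, Rational(-1, 22))), -26) = Mul(Mul(-36, Rational(-1, 22)), -26) = Mul(Rational(18, 11), -26) = Rational(-468, 11) ≈ -42.545)
f = 27508 (f = Add(24617, Mul(-49, -59)) = Add(24617, 2891) = 27508)
Add(f, Mul(-1, y)) = Add(27508, Mul(-1, Rational(-468, 11))) = Add(27508, Rational(468, 11)) = Rational(303056, 11)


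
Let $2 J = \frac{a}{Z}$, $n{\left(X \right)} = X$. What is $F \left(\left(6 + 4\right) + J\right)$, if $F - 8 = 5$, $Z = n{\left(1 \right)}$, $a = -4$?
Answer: $104$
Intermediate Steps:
$Z = 1$
$J = -2$ ($J = \frac{\left(-4\right) 1^{-1}}{2} = \frac{\left(-4\right) 1}{2} = \frac{1}{2} \left(-4\right) = -2$)
$F = 13$ ($F = 8 + 5 = 13$)
$F \left(\left(6 + 4\right) + J\right) = 13 \left(\left(6 + 4\right) - 2\right) = 13 \left(10 - 2\right) = 13 \cdot 8 = 104$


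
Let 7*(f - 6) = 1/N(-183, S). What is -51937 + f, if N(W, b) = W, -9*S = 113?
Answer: -66523612/1281 ≈ -51931.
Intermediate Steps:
S = -113/9 (S = -⅑*113 = -113/9 ≈ -12.556)
f = 7685/1281 (f = 6 + (⅐)/(-183) = 6 + (⅐)*(-1/183) = 6 - 1/1281 = 7685/1281 ≈ 5.9992)
-51937 + f = -51937 + 7685/1281 = -66523612/1281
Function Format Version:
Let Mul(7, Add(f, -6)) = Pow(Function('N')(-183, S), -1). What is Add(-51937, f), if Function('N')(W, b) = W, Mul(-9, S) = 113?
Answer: Rational(-66523612, 1281) ≈ -51931.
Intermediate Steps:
S = Rational(-113, 9) (S = Mul(Rational(-1, 9), 113) = Rational(-113, 9) ≈ -12.556)
f = Rational(7685, 1281) (f = Add(6, Mul(Rational(1, 7), Pow(-183, -1))) = Add(6, Mul(Rational(1, 7), Rational(-1, 183))) = Add(6, Rational(-1, 1281)) = Rational(7685, 1281) ≈ 5.9992)
Add(-51937, f) = Add(-51937, Rational(7685, 1281)) = Rational(-66523612, 1281)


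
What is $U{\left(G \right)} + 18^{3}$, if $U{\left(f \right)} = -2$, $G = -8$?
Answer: $5830$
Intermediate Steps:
$U{\left(G \right)} + 18^{3} = -2 + 18^{3} = -2 + 5832 = 5830$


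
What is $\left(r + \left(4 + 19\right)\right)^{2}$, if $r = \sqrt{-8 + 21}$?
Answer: $\left(23 + \sqrt{13}\right)^{2} \approx 707.86$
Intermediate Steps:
$r = \sqrt{13} \approx 3.6056$
$\left(r + \left(4 + 19\right)\right)^{2} = \left(\sqrt{13} + \left(4 + 19\right)\right)^{2} = \left(\sqrt{13} + 23\right)^{2} = \left(23 + \sqrt{13}\right)^{2}$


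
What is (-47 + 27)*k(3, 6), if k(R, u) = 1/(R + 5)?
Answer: -5/2 ≈ -2.5000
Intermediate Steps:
k(R, u) = 1/(5 + R)
(-47 + 27)*k(3, 6) = (-47 + 27)/(5 + 3) = -20/8 = -20*⅛ = -5/2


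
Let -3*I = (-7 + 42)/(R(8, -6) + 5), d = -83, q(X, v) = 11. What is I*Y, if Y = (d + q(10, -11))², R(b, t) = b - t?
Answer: -60480/19 ≈ -3183.2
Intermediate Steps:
Y = 5184 (Y = (-83 + 11)² = (-72)² = 5184)
I = -35/57 (I = -(-7 + 42)/(3*((8 - 1*(-6)) + 5)) = -35/(3*((8 + 6) + 5)) = -35/(3*(14 + 5)) = -35/(3*19) = -⅓*35/19 = -35/57 ≈ -0.61403)
I*Y = -35/57*5184 = -60480/19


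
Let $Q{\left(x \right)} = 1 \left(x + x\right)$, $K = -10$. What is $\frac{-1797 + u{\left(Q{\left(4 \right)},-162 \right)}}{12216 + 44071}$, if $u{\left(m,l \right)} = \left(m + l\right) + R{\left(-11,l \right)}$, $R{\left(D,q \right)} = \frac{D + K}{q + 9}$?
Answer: $- \frac{99494}{2870637} \approx -0.034659$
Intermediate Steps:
$R{\left(D,q \right)} = \frac{-10 + D}{9 + q}$ ($R{\left(D,q \right)} = \frac{D - 10}{q + 9} = \frac{-10 + D}{9 + q}$)
$Q{\left(x \right)} = 2 x$ ($Q{\left(x \right)} = 1 \cdot 2 x = 2 x$)
$u{\left(m,l \right)} = l + m - \frac{21}{9 + l}$ ($u{\left(m,l \right)} = \left(m + l\right) + \frac{-10 - 11}{9 + l} = \left(l + m\right) + \frac{1}{9 + l} \left(-21\right) = \left(l + m\right) - \frac{21}{9 + l} = l + m - \frac{21}{9 + l}$)
$\frac{-1797 + u{\left(Q{\left(4 \right)},-162 \right)}}{12216 + 44071} = \frac{-1797 + \frac{-21 + \left(9 - 162\right) \left(-162 + 2 \cdot 4\right)}{9 - 162}}{12216 + 44071} = \frac{-1797 + \frac{-21 - 153 \left(-162 + 8\right)}{-153}}{56287} = \left(-1797 - \frac{-21 - -23562}{153}\right) \frac{1}{56287} = \left(-1797 - \frac{-21 + 23562}{153}\right) \frac{1}{56287} = \left(-1797 - \frac{7847}{51}\right) \frac{1}{56287} = \left(- \frac{99494}{51}\right) \frac{1}{56287} = - \frac{99494}{2870637}$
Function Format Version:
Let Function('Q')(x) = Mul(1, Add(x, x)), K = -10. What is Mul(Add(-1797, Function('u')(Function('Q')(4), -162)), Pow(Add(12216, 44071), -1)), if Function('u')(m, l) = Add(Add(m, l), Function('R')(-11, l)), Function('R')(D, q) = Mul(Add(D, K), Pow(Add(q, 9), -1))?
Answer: Rational(-99494, 2870637) ≈ -0.034659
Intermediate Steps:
Function('R')(D, q) = Mul(Pow(Add(9, q), -1), Add(-10, D)) (Function('R')(D, q) = Mul(Add(D, -10), Pow(Add(q, 9), -1)) = Mul(Add(-10, D), Pow(Add(9, q), -1)) = Mul(Pow(Add(9, q), -1), Add(-10, D)))
Function('Q')(x) = Mul(2, x) (Function('Q')(x) = Mul(1, Mul(2, x)) = Mul(2, x))
Function('u')(m, l) = Add(l, m, Mul(-21, Pow(Add(9, l), -1))) (Function('u')(m, l) = Add(Add(m, l), Mul(Pow(Add(9, l), -1), Add(-10, -11))) = Add(Add(l, m), Mul(Pow(Add(9, l), -1), -21)) = Add(Add(l, m), Mul(-21, Pow(Add(9, l), -1))) = Add(l, m, Mul(-21, Pow(Add(9, l), -1))))
Mul(Add(-1797, Function('u')(Function('Q')(4), -162)), Pow(Add(12216, 44071), -1)) = Mul(Add(-1797, Mul(Pow(Add(9, -162), -1), Add(-21, Mul(Add(9, -162), Add(-162, Mul(2, 4)))))), Pow(Add(12216, 44071), -1)) = Mul(Add(-1797, Mul(Pow(-153, -1), Add(-21, Mul(-153, Add(-162, 8))))), Pow(56287, -1)) = Mul(Add(-1797, Mul(Rational(-1, 153), Add(-21, Mul(-153, -154)))), Rational(1, 56287)) = Mul(Add(-1797, Mul(Rational(-1, 153), Add(-21, 23562))), Rational(1, 56287)) = Mul(Add(-1797, Mul(Rational(-1, 153), 23541)), Rational(1, 56287)) = Mul(Add(-1797, Rational(-7847, 51)), Rational(1, 56287)) = Mul(Rational(-99494, 51), Rational(1, 56287)) = Rational(-99494, 2870637)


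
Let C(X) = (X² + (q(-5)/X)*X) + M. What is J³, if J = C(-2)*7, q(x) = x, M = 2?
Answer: 343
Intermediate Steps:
C(X) = -3 + X² (C(X) = (X² + (-5/X)*X) + 2 = (X² - 5) + 2 = (-5 + X²) + 2 = -3 + X²)
J = 7 (J = (-3 + (-2)²)*7 = (-3 + 4)*7 = 1*7 = 7)
J³ = 7³ = 343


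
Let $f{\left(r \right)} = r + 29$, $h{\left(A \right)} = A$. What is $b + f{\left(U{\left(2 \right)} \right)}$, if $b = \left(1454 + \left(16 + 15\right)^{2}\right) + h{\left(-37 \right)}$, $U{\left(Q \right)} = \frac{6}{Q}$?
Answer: $2410$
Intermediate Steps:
$f{\left(r \right)} = 29 + r$
$b = 2378$ ($b = \left(1454 + \left(16 + 15\right)^{2}\right) - 37 = \left(1454 + 31^{2}\right) - 37 = \left(1454 + 961\right) - 37 = 2415 - 37 = 2378$)
$b + f{\left(U{\left(2 \right)} \right)} = 2378 + \left(29 + \frac{6}{2}\right) = 2378 + \left(29 + 6 \cdot \frac{1}{2}\right) = 2378 + \left(29 + 3\right) = 2378 + 32 = 2410$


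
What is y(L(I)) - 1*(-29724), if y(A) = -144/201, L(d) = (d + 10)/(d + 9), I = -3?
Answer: 1991460/67 ≈ 29723.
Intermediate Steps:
L(d) = (10 + d)/(9 + d)
y(A) = -48/67 (y(A) = -144/201 = -1*48/67 = -48/67)
y(L(I)) - 1*(-29724) = -48/67 - 1*(-29724) = -48/67 + 29724 = 1991460/67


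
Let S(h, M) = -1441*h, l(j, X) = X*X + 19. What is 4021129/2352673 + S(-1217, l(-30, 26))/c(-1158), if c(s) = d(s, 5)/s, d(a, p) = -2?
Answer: 2388881966046028/2352673 ≈ 1.0154e+9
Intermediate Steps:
l(j, X) = 19 + X² (l(j, X) = X² + 19 = 19 + X²)
c(s) = -2/s
4021129/2352673 + S(-1217, l(-30, 26))/c(-1158) = 4021129/2352673 + (-1441*(-1217))/((-2/(-1158))) = 4021129*(1/2352673) + 1753697/((-2*(-1/1158))) = 4021129/2352673 + 1753697/(1/579) = 4021129/2352673 + 1753697*579 = 4021129/2352673 + 1015390563 = 2388881966046028/2352673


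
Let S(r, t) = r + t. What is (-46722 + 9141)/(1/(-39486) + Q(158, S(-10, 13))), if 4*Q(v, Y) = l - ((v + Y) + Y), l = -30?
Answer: 741961683/957536 ≈ 774.87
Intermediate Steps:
Q(v, Y) = -15/2 - Y/2 - v/4 (Q(v, Y) = (-30 - ((v + Y) + Y))/4 = (-30 - ((Y + v) + Y))/4 = (-30 - (v + 2*Y))/4 = (-30 + (-v - 2*Y))/4 = (-30 - v - 2*Y)/4 = -15/2 - Y/2 - v/4)
(-46722 + 9141)/(1/(-39486) + Q(158, S(-10, 13))) = (-46722 + 9141)/(1/(-39486) + (-15/2 - (-10 + 13)/2 - 1/4*158)) = -37581/(-1/39486 + (-15/2 - 1/2*3 - 79/2)) = -37581/(-1/39486 + (-15/2 - 3/2 - 79/2)) = -37581/(-1/39486 - 97/2) = -37581/(-957536/19743) = -37581*(-19743/957536) = 741961683/957536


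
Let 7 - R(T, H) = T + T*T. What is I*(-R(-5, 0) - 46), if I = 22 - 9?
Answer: -429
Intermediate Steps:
I = 13
R(T, H) = 7 - T - T² (R(T, H) = 7 - (T + T*T) = 7 - (T + T²) = 7 + (-T - T²) = 7 - T - T²)
I*(-R(-5, 0) - 46) = 13*(-(7 - 1*(-5) - 1*(-5)²) - 46) = 13*(-(7 + 5 - 1*25) - 46) = 13*(-(7 + 5 - 25) - 46) = 13*(-1*(-13) - 46) = 13*(13 - 46) = 13*(-33) = -429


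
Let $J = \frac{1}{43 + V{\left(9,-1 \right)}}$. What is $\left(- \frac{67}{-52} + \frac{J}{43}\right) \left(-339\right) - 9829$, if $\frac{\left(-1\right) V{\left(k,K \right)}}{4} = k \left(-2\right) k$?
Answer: $- \frac{15861441001}{1545076} \approx -10266.0$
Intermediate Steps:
$V{\left(k,K \right)} = 8 k^{2}$ ($V{\left(k,K \right)} = - 4 k \left(-2\right) k = - 4 - 2 k k = - 4 \left(- 2 k^{2}\right) = 8 k^{2}$)
$J = \frac{1}{691}$ ($J = \frac{1}{43 + 8 \cdot 9^{2}} = \frac{1}{43 + 8 \cdot 81} = \frac{1}{43 + 648} = \frac{1}{691} \approx 0.0014472$)
$\left(- \frac{67}{-52} + \frac{J}{43}\right) \left(-339\right) - 9829 = \left(- \frac{67}{-52} + \frac{1}{691 \cdot 43}\right) \left(-339\right) - 9829 = \left(\left(-67\right) \left(- \frac{1}{52}\right) + \frac{1}{691} \cdot \frac{1}{43}\right) \left(-339\right) - 9829 = \left(\frac{67}{52} + \frac{1}{29713}\right) \left(-339\right) - 9829 = \frac{1990823}{1545076} \left(-339\right) - 9829 = - \frac{674888997}{1545076} - 9829 = - \frac{15861441001}{1545076}$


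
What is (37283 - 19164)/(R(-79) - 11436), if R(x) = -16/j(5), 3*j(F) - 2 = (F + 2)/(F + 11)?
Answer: -235547/148924 ≈ -1.5817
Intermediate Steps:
j(F) = ⅔ + (2 + F)/(3*(11 + F)) (j(F) = ⅔ + ((F + 2)/(F + 11))/3 = ⅔ + ((2 + F)/(11 + F))/3 = ⅔ + (2 + F)/(3*(11 + F)))
R(x) = -256/13 (R(x) = -16*(11 + 5)/(8 + 5) = -16/(13/16) = -16/((1/16)*13) = -16/13/16 = -16*16/13 = -256/13)
(37283 - 19164)/(R(-79) - 11436) = (37283 - 19164)/(-256/13 - 11436) = 18119/(-148924/13) = 18119*(-13/148924) = -235547/148924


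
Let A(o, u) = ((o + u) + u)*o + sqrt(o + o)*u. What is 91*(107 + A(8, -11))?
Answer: -4459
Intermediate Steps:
A(o, u) = o*(o + 2*u) + u*sqrt(2)*sqrt(o) (A(o, u) = (o + 2*u)*o + sqrt(2*o)*u = o*(o + 2*u) + (sqrt(2)*sqrt(o))*u = o*(o + 2*u) + u*sqrt(2)*sqrt(o))
91*(107 + A(8, -11)) = 91*(107 + (8**2 + 2*8*(-11) - 11*sqrt(2)*sqrt(8))) = 91*(107 + (64 - 176 - 11*sqrt(2)*2*sqrt(2))) = 91*(107 + (64 - 176 - 44)) = 91*(107 - 156) = 91*(-49) = -4459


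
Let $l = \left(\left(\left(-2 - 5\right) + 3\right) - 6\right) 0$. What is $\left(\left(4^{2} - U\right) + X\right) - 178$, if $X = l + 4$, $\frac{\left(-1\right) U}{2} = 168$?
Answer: $178$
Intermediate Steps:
$U = -336$ ($U = \left(-2\right) 168 = -336$)
$l = 0$ ($l = \left(\left(-7 + 3\right) - 6\right) 0 = \left(-4 - 6\right) 0 = \left(-10\right) 0 = 0$)
$X = 4$ ($X = 0 + 4 = 4$)
$\left(\left(4^{2} - U\right) + X\right) - 178 = \left(\left(4^{2} - -336\right) + 4\right) - 178 = \left(\left(16 + 336\right) + 4\right) - 178 = \left(352 + 4\right) - 178 = 356 - 178 = 178$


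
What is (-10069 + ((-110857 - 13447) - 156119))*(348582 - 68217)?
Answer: -81443789580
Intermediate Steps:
(-10069 + ((-110857 - 13447) - 156119))*(348582 - 68217) = (-10069 + (-124304 - 156119))*280365 = (-10069 - 280423)*280365 = -290492*280365 = -81443789580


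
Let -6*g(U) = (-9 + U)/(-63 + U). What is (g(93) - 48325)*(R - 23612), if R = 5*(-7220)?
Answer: 14428051328/5 ≈ 2.8856e+9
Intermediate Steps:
g(U) = -(-9 + U)/(6*(-63 + U))
R = -36100
(g(93) - 48325)*(R - 23612) = ((9 - 1*93)/(6*(-63 + 93)) - 48325)*(-36100 - 23612) = ((⅙)*(9 - 93)/30 - 48325)*(-59712) = ((⅙)*(1/30)*(-84) - 48325)*(-59712) = (-7/15 - 48325)*(-59712) = -724882/15*(-59712) = 14428051328/5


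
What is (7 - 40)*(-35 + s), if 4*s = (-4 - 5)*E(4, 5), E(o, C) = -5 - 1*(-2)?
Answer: 3729/4 ≈ 932.25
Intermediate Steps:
E(o, C) = -3 (E(o, C) = -5 + 2 = -3)
s = 27/4 (s = ((-4 - 5)*(-3))/4 = (-9*(-3))/4 = (1/4)*27 = 27/4 ≈ 6.7500)
(7 - 40)*(-35 + s) = (7 - 40)*(-35 + 27/4) = -33*(-113/4) = 3729/4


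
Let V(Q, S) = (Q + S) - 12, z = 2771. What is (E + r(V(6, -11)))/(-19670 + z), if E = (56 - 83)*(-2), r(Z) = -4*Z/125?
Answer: -6818/2112375 ≈ -0.0032276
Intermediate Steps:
V(Q, S) = -12 + Q + S
r(Z) = -4*Z/125 (r(Z) = -4*Z*(1/125) = -4*Z/125)
E = 54 (E = -27*(-2) = 54)
(E + r(V(6, -11)))/(-19670 + z) = (54 - 4*(-12 + 6 - 11)/125)/(-19670 + 2771) = (54 - 4/125*(-17))/(-16899) = (54 + 68/125)*(-1/16899) = (6818/125)*(-1/16899) = -6818/2112375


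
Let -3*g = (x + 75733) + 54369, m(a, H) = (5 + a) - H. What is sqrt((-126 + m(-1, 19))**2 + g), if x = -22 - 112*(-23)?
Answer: I*sqrt(219039)/3 ≈ 156.01*I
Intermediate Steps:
m(a, H) = 5 + a - H
x = 2554 (x = -22 + 2576 = 2554)
g = -132656/3 (g = -((2554 + 75733) + 54369)/3 = -(78287 + 54369)/3 = -1/3*132656 = -132656/3 ≈ -44219.)
sqrt((-126 + m(-1, 19))**2 + g) = sqrt((-126 + (5 - 1 - 1*19))**2 - 132656/3) = sqrt((-126 + (5 - 1 - 19))**2 - 132656/3) = sqrt((-126 - 15)**2 - 132656/3) = sqrt((-141)**2 - 132656/3) = sqrt(19881 - 132656/3) = sqrt(-73013/3) = I*sqrt(219039)/3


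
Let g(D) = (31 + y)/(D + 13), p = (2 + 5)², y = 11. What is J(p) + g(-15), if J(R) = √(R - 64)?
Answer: -21 + I*√15 ≈ -21.0 + 3.873*I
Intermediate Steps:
p = 49 (p = 7² = 49)
g(D) = 42/(13 + D) (g(D) = (31 + 11)/(D + 13) = 42/(13 + D))
J(R) = √(-64 + R)
J(p) + g(-15) = √(-64 + 49) + 42/(13 - 15) = √(-15) + 42/(-2) = I*√15 + 42*(-½) = I*√15 - 21 = -21 + I*√15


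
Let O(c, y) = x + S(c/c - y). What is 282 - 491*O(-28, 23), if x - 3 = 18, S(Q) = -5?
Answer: -7574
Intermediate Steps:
x = 21 (x = 3 + 18 = 21)
O(c, y) = 16 (O(c, y) = 21 - 5 = 16)
282 - 491*O(-28, 23) = 282 - 491*16 = 282 - 7856 = -7574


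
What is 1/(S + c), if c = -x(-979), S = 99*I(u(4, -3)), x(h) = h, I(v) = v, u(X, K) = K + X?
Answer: 1/1078 ≈ 0.00092764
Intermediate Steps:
S = 99 (S = 99*(-3 + 4) = 99*1 = 99)
c = 979 (c = -1*(-979) = 979)
1/(S + c) = 1/(99 + 979) = 1/1078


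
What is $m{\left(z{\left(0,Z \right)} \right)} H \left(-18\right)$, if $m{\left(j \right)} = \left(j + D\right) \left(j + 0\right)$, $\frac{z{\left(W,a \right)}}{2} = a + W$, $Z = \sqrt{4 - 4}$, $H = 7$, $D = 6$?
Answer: $0$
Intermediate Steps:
$Z = 0$ ($Z = \sqrt{0} = 0$)
$z{\left(W,a \right)} = 2 W + 2 a$ ($z{\left(W,a \right)} = 2 \left(a + W\right) = 2 \left(W + a\right) = 2 W + 2 a$)
$m{\left(j \right)} = j \left(6 + j\right)$ ($m{\left(j \right)} = \left(j + 6\right) \left(j + 0\right) = \left(6 + j\right) j = j \left(6 + j\right)$)
$m{\left(z{\left(0,Z \right)} \right)} H \left(-18\right) = \left(2 \cdot 0 + 2 \cdot 0\right) \left(6 + \left(2 \cdot 0 + 2 \cdot 0\right)\right) 7 \left(-18\right) = \left(0 + 0\right) \left(6 + \left(0 + 0\right)\right) 7 \left(-18\right) = 0 \left(6 + 0\right) 7 \left(-18\right) = 0 \cdot 6 \cdot 7 \left(-18\right) = 0 \cdot 7 \left(-18\right) = 0 \left(-18\right) = 0$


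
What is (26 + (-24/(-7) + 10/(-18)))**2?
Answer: 3308761/3969 ≈ 833.65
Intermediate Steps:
(26 + (-24/(-7) + 10/(-18)))**2 = (26 + (-24*(-1/7) + 10*(-1/18)))**2 = (26 + (24/7 - 5/9))**2 = (26 + 181/63)**2 = (1819/63)**2 = 3308761/3969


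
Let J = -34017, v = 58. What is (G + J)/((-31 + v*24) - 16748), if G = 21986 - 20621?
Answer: 10884/5129 ≈ 2.1221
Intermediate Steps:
G = 1365
(G + J)/((-31 + v*24) - 16748) = (1365 - 34017)/((-31 + 58*24) - 16748) = -32652/((-31 + 1392) - 16748) = -32652/(1361 - 16748) = -32652/(-15387) = -32652*(-1/15387) = 10884/5129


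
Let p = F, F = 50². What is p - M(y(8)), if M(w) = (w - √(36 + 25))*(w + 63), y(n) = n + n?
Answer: 1236 + 79*√61 ≈ 1853.0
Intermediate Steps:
F = 2500
y(n) = 2*n
p = 2500
M(w) = (63 + w)*(w - √61) (M(w) = (w - √61)*(63 + w) = (63 + w)*(w - √61))
p - M(y(8)) = 2500 - ((2*8)² - 63*√61 + 63*(2*8) - 2*8*√61) = 2500 - (16² - 63*√61 + 63*16 - 1*16*√61) = 2500 - (256 - 63*√61 + 1008 - 16*√61) = 2500 - (1264 - 79*√61) = 2500 + (-1264 + 79*√61) = 1236 + 79*√61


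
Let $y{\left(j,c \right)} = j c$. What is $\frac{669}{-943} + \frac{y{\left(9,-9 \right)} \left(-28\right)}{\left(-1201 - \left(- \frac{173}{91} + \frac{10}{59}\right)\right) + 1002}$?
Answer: $- \frac{6095684901}{499381681} \approx -12.206$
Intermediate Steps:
$y{\left(j,c \right)} = c j$
$\frac{669}{-943} + \frac{y{\left(9,-9 \right)} \left(-28\right)}{\left(-1201 - \left(- \frac{173}{91} + \frac{10}{59}\right)\right) + 1002} = \frac{669}{-943} + \frac{\left(-9\right) 9 \left(-28\right)}{\left(-1201 - \left(- \frac{173}{91} + \frac{10}{59}\right)\right) + 1002} = 669 \left(- \frac{1}{943}\right) + \frac{\left(-81\right) \left(-28\right)}{\left(-1201 - - \frac{9297}{5369}\right) + 1002} = - \frac{669}{943} + \frac{2268}{\left(-1201 + \left(\frac{173}{91} - \frac{10}{59}\right)\right) + 1002} = - \frac{669}{943} + \frac{2268}{\left(-1201 + \frac{9297}{5369}\right) + 1002} = - \frac{669}{943} + \frac{2268}{- \frac{6438872}{5369} + 1002} = - \frac{669}{943} + \frac{2268}{- \frac{1059134}{5369}} = - \frac{669}{943} + 2268 \left(- \frac{5369}{1059134}\right) = - \frac{669}{943} - \frac{6088446}{529567} = - \frac{6095684901}{499381681}$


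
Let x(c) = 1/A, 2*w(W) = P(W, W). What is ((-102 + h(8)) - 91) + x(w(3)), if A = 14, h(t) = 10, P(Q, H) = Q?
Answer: -2561/14 ≈ -182.93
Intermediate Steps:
w(W) = W/2
x(c) = 1/14
((-102 + h(8)) - 91) + x(w(3)) = ((-102 + 10) - 91) + 1/14 = (-92 - 91) + 1/14 = -183 + 1/14 = -2561/14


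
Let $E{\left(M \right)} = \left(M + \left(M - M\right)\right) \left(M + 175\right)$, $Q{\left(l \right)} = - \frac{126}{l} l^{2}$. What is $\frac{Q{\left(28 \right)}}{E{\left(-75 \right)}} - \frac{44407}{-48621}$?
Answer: $\frac{42048949}{30388125} \approx 1.3837$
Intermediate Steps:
$Q{\left(l \right)} = - 126 l$
$E{\left(M \right)} = M \left(175 + M\right)$ ($E{\left(M \right)} = \left(M + 0\right) \left(175 + M\right) = M \left(175 + M\right)$)
$\frac{Q{\left(28 \right)}}{E{\left(-75 \right)}} - \frac{44407}{-48621} = \frac{\left(-126\right) 28}{\left(-75\right) \left(175 - 75\right)} - \frac{44407}{-48621} = - \frac{3528}{\left(-75\right) 100} - - \frac{44407}{48621} = - \frac{3528}{-7500} + \frac{44407}{48621} = \left(-3528\right) \left(- \frac{1}{7500}\right) + \frac{44407}{48621} = \frac{294}{625} + \frac{44407}{48621} = \frac{42048949}{30388125}$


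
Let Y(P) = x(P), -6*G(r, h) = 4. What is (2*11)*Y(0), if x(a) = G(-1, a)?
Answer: -44/3 ≈ -14.667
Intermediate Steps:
G(r, h) = -⅔ (G(r, h) = -⅙*4 = -⅔)
x(a) = -⅔
Y(P) = -⅔
(2*11)*Y(0) = (2*11)*(-⅔) = 22*(-⅔) = -44/3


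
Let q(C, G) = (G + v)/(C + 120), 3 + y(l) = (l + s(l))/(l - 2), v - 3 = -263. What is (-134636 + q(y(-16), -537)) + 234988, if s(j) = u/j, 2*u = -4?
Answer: 1703360432/16975 ≈ 1.0035e+5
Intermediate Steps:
u = -2 (u = (1/2)*(-4) = -2)
s(j) = -2/j
v = -260 (v = 3 - 263 = -260)
y(l) = -3 + (l - 2/l)/(-2 + l) (y(l) = -3 + (l - 2/l)/(l - 2) = -3 + (l - 2/l)/(-2 + l))
q(C, G) = (-260 + G)/(120 + C) (q(C, G) = (G - 260)/(C + 120) = (-260 + G)/(120 + C))
(-134636 + q(y(-16), -537)) + 234988 = (-134636 + (-260 - 537)/(120 + 2*(-1 - 1*(-16)*(-3 - 16))/(-16*(-2 - 16)))) + 234988 = (-134636 - 797/(120 + 2*(-1/16)*(-1 - 1*(-16)*(-19))/(-18))) + 234988 = (-134636 - 797/(120 + 2*(-1/16)*(-1/18)*(-1 - 304))) + 234988 = (-134636 - 797/(120 + 2*(-1/16)*(-1/18)*(-305))) + 234988 = (-134636 - 797/(120 - 305/144)) + 234988 = (-134636 - 797/(16975/144)) + 234988 = (-134636 + (144/16975)*(-797)) + 234988 = (-134636 - 114768/16975) + 234988 = -2285560868/16975 + 234988 = 1703360432/16975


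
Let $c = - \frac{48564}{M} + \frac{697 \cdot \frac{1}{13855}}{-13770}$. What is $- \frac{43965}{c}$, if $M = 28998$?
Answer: $\frac{88318494524250}{3364278439} \approx 26252.0$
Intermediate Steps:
$c = - \frac{3364278439}{2008836450}$ ($c = - \frac{48564}{28998} + \frac{697 \cdot \frac{1}{13855}}{-13770} = \left(-48564\right) \frac{1}{28998} + 697 \cdot \frac{1}{13855} \left(- \frac{1}{13770}\right) = - \frac{2698}{1611} + \frac{41}{815} \left(- \frac{1}{13770}\right) = - \frac{2698}{1611} - \frac{41}{11222550} = - \frac{3364278439}{2008836450} \approx -1.6747$)
$- \frac{43965}{c} = - \frac{43965}{- \frac{3364278439}{2008836450}} = \left(-43965\right) \left(- \frac{2008836450}{3364278439}\right) = \frac{88318494524250}{3364278439}$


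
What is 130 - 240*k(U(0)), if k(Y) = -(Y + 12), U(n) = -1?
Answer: 2770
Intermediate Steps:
k(Y) = -12 - Y (k(Y) = -(12 + Y) = -12 - Y)
130 - 240*k(U(0)) = 130 - 240*(-12 - 1*(-1)) = 130 - 240*(-12 + 1) = 130 - 240*(-11) = 130 + 2640 = 2770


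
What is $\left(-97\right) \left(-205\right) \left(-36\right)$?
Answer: $-715860$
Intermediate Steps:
$\left(-97\right) \left(-205\right) \left(-36\right) = 19885 \left(-36\right) = -715860$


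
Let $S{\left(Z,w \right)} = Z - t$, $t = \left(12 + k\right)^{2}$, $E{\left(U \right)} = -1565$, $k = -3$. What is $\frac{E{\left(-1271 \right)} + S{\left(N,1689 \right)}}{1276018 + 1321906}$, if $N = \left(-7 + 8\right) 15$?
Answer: $- \frac{233}{371132} \approx -0.00062781$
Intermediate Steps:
$t = 81$ ($t = \left(12 - 3\right)^{2} = 9^{2} = 81$)
$N = 15$ ($N = 1 \cdot 15 = 15$)
$S{\left(Z,w \right)} = -81 + Z$ ($S{\left(Z,w \right)} = Z - 81 = -81 + Z$)
$\frac{E{\left(-1271 \right)} + S{\left(N,1689 \right)}}{1276018 + 1321906} = \frac{-1565 + \left(-81 + 15\right)}{1276018 + 1321906} = \frac{-1565 - 66}{2597924} = \left(-1631\right) \frac{1}{2597924} = - \frac{233}{371132}$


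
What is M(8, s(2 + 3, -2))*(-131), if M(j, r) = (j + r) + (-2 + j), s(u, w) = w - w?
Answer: -1834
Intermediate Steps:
s(u, w) = 0
M(j, r) = -2 + r + 2*j
M(8, s(2 + 3, -2))*(-131) = (-2 + 0 + 2*8)*(-131) = (-2 + 0 + 16)*(-131) = 14*(-131) = -1834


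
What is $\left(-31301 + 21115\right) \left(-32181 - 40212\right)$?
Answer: $737395098$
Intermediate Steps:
$\left(-31301 + 21115\right) \left(-32181 - 40212\right) = \left(-10186\right) \left(-72393\right) = 737395098$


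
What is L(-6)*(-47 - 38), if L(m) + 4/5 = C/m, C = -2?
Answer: 119/3 ≈ 39.667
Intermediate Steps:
L(m) = -⅘ - 2/m
L(-6)*(-47 - 38) = (-⅘ - 2/(-6))*(-47 - 38) = (-⅘ - 2*(-⅙))*(-85) = (-⅘ + ⅓)*(-85) = -7/15*(-85) = 119/3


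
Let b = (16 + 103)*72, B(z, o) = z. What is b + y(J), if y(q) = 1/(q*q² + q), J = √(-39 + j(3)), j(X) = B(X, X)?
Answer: 8568 + I/210 ≈ 8568.0 + 0.0047619*I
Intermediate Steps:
j(X) = X
J = 6*I (J = √(-39 + 3) = √(-36) = 6*I ≈ 6.0*I)
y(q) = 1/(q + q³) (y(q) = 1/(q³ + q) = 1/(q + q³))
b = 8568 (b = 119*72 = 8568)
b + y(J) = 8568 + 1/(6*I + (6*I)³) = 8568 + 1/(6*I - 216*I) = 8568 + 1/(-210*I) = 8568 + I/210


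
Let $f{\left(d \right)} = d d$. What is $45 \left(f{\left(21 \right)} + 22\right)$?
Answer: $20835$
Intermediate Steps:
$f{\left(d \right)} = d^{2}$
$45 \left(f{\left(21 \right)} + 22\right) = 45 \left(21^{2} + 22\right) = 45 \left(441 + 22\right) = 45 \cdot 463 = 20835$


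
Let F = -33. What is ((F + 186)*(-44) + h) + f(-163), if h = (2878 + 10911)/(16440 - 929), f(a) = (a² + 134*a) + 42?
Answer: -30434304/15511 ≈ -1962.1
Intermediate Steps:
f(a) = 42 + a² + 134*a
h = 13789/15511 ≈ 0.88898
((F + 186)*(-44) + h) + f(-163) = ((-33 + 186)*(-44) + 13789/15511) + (42 + (-163)² + 134*(-163)) = (153*(-44) + 13789/15511) + (42 + 26569 - 21842) = (-6732 + 13789/15511) + 4769 = -104406263/15511 + 4769 = -30434304/15511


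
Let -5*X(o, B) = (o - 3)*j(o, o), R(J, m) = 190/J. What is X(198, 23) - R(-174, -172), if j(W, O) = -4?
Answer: 13667/87 ≈ 157.09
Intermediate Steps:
X(o, B) = -12/5 + 4*o/5 (X(o, B) = -(o - 3)*(-4)/5 = -(-3 + o)*(-4)/5 = -(12 - 4*o)/5 = -12/5 + 4*o/5)
X(198, 23) - R(-174, -172) = (-12/5 + (⅘)*198) - 190/(-174) = (-12/5 + 792/5) - 190*(-1)/174 = 156 - 1*(-95/87) = 156 + 95/87 = 13667/87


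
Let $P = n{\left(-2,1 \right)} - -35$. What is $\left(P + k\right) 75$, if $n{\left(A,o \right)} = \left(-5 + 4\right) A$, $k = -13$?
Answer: $1800$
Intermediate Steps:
$n{\left(A,o \right)} = - A$
$P = 37$ ($P = \left(-1\right) \left(-2\right) - -35 = 2 + 35 = 37$)
$\left(P + k\right) 75 = \left(37 - 13\right) 75 = 24 \cdot 75 = 1800$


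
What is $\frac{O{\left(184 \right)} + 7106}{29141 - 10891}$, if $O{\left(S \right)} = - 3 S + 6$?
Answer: $\frac{656}{1825} \approx 0.35945$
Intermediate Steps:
$O{\left(S \right)} = 6 - 3 S$
$\frac{O{\left(184 \right)} + 7106}{29141 - 10891} = \frac{\left(6 - 552\right) + 7106}{29141 - 10891} = \frac{\left(6 - 552\right) + 7106}{18250} = \left(-546 + 7106\right) \frac{1}{18250} = 6560 \cdot \frac{1}{18250} = \frac{656}{1825}$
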